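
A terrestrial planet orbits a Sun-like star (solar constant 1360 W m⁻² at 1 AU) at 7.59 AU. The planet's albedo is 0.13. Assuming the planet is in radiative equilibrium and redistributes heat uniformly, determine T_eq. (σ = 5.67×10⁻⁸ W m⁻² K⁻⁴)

Flux at 7.59 AU: S = 1360/7.59² = 23.6 W m⁻².
Energy balance: absorbed = emitted ⇒ πR²·S(1−A) = 4πR²·σT_eq⁴, so T_eq⁴ = S(1−A)/(4σ).
T_eq = [23.6 × 0.87 / (4 × 5.67×10⁻⁸)]^(1/4) = (9.06×10⁷)^(1/4) = 97.6 K.

T_eq ≈ 97.6 K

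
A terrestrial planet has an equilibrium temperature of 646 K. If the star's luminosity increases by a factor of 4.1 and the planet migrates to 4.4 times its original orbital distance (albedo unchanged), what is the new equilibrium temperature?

T_eq ∝ L^(1/4) · d^(−1/2).
T′ = 646 × 4.1^(1/4) / 4.4^(1/2) = 438 K.

T_eq ≈ 438 K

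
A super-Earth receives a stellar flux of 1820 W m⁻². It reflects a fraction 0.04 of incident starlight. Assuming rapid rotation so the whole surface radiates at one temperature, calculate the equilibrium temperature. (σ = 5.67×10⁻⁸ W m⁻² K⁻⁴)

T_eq ≈ 296 K

Energy balance: absorbed = emitted ⇒ πR²·S(1−A) = 4πR²·σT_eq⁴, so T_eq⁴ = S(1−A)/(4σ).
T_eq = [1820 × 0.96 / (4 × 5.67×10⁻⁸)]^(1/4) = (7.70×10⁹)^(1/4) = 296 K.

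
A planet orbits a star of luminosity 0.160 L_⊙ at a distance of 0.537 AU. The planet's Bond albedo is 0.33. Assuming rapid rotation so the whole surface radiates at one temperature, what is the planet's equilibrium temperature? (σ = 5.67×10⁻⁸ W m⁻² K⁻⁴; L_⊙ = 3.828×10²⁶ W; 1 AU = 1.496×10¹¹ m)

d = 0.537 AU = 8.03×10¹⁰ m.
L = 0.160 × 3.828×10²⁶ = 6.12×10²⁵ W.
Flux: S = L/(4πd²) = 6.12×10²⁵/(4π×(8.03×10¹⁰)²) = 755 W m⁻².
Energy balance: absorbed = emitted ⇒ πR²·S(1−A) = 4πR²·σT_eq⁴, so T_eq⁴ = S(1−A)/(4σ).
T_eq = [755 × 0.67 / (4 × 5.67×10⁻⁸)]^(1/4) = (2.23×10⁹)^(1/4) = 217 K.

T_eq ≈ 217 K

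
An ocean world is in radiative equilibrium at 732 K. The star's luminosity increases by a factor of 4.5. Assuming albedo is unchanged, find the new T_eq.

T_eq ∝ L^(1/4) · d^(−1/2).
T′ = 732 × 4.5^(1/4) = 1070 K.

T_eq ≈ 1070 K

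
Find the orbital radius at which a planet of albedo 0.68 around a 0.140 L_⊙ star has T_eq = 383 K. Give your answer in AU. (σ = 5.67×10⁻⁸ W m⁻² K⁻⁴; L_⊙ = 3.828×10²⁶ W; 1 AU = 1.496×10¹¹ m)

d ≈ 0.112 AU

L = 0.140 × 3.828×10²⁶ = 5.36×10²⁵ W.
From T_eq⁴ = L(1−A)/(16πσd²): d = √[L(1−A)/(16πσT_eq⁴)].
d = √[5.36×10²⁵ × 0.32 / (16π × 5.67×10⁻⁸ × (383)⁴)] = 1.67×10¹⁰ m = 0.112 AU.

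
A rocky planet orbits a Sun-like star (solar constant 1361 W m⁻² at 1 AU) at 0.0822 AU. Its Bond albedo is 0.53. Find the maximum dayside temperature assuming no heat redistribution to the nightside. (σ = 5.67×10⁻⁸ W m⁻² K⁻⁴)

Flux at 0.0822 AU: S = 1361/0.0822² = 2.01×10⁵ W m⁻².
With no redistribution each surface element balances locally: S(1−A) = σT⁴.
T = [2.01×10⁵ × 0.47 / 5.67×10⁻⁸]^(1/4) = (1.67×10¹²)^(1/4) = 1140 K.

T_ss ≈ 1140 K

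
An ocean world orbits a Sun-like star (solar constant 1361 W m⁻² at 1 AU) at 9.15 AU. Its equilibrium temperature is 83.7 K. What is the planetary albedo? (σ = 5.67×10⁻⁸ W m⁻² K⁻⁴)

Flux at 9.15 AU: S = 1361/9.15² = 16.3 W m⁻².
From T_eq⁴ = S(1−A)/(4σ): 1−A = 4σT_eq⁴/S.
1−A = 4 × 5.67×10⁻⁸ × (83.7)⁴ / 16.3 = 0.685.

A ≈ 0.32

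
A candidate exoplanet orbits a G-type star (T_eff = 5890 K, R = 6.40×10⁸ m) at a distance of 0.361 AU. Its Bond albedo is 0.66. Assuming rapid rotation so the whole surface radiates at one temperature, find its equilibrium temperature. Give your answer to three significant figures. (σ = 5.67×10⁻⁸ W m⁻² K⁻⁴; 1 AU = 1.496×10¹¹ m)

d = 0.361 AU = 5.40×10¹⁰ m.
L = 4πR_⋆²σT_⋆⁴ = 4π(6.40×10⁸)² × 5.67×10⁻⁸ × (5890)⁴ = 3.51×10²⁶ W.
S = L/(4πd²) = 9580 W m⁻².
Energy balance: absorbed = emitted ⇒ πR²·S(1−A) = 4πR²·σT_eq⁴, so T_eq⁴ = S(1−A)/(4σ).
T_eq = [9580 × 0.34 / (4 × 5.67×10⁻⁸)]^(1/4) = (1.44×10¹⁰)^(1/4) = 346 K.

T_eq ≈ 346 K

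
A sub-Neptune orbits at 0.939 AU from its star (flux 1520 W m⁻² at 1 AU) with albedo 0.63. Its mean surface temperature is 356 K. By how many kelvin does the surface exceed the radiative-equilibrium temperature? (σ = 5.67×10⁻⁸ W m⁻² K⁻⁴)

ΔT ≈ 125.7 K

S = 1520/0.939² = 1724 W m⁻².
T_eq = [S(1−A)/(4σ)]^(1/4) = [1724×0.37/(4×5.67×10⁻⁸)]^(1/4) = 230.3 K.
ΔT = T_surf − T_eq = 356 − 230.3.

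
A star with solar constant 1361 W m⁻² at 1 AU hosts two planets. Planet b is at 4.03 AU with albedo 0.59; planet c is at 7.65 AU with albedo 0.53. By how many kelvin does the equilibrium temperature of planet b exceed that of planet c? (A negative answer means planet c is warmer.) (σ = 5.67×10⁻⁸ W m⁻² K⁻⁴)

T_eq = [S₀(1−A)/(4σd²)]^(1/4), so T ∝ (1−A)^(1/4) / √d.
T₁ = [1361×0.41/(4×5.67×10⁻⁸×4.03²)]^(1/4) = 110.94 K.
T₂ = [1361×0.47/(4×5.67×10⁻⁸×7.65²)]^(1/4) = 83.32 K.

ΔT ≈ 27.6 K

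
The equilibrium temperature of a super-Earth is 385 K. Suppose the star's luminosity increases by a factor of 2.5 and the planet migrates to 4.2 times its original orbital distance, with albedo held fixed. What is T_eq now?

T_eq ≈ 236 K

T_eq ∝ L^(1/4) · d^(−1/2).
T′ = 385 × 2.5^(1/4) / 4.2^(1/2) = 236 K.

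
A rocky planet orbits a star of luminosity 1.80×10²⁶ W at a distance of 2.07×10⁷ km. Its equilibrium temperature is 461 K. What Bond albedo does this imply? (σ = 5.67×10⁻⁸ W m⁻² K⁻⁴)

A ≈ 0.69

d = 2.07×10⁷ km = 2.07×10¹⁰ m.
Flux: S = L/(4πd²) = 1.80×10²⁶/(4π×(2.07×10¹⁰)²) = 3.34×10⁴ W m⁻².
From T_eq⁴ = S(1−A)/(4σ): 1−A = 4σT_eq⁴/S.
1−A = 4 × 5.67×10⁻⁸ × (461)⁴ / 3.34×10⁴ = 0.306.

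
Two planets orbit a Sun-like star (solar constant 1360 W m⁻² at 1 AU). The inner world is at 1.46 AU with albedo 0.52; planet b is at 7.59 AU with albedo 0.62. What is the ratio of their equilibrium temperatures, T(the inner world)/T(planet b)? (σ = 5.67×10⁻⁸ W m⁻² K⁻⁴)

T_eq = [S₀(1−A)/(4σd²)]^(1/4), so T ∝ (1−A)^(1/4) / √d.
T₁ = [1360×0.48/(4×5.67×10⁻⁸×1.46²)]^(1/4) = 191.69 K.
T₂ = [1360×0.38/(4×5.67×10⁻⁸×7.59²)]^(1/4) = 79.30 K.

T₁/T₂ ≈ 2.417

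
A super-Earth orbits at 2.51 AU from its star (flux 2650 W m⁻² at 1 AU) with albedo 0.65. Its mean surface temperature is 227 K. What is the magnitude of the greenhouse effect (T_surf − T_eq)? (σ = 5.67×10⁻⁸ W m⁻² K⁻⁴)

ΔT ≈ 67.4 K

S = 2650/2.51² = 420.6 W m⁻².
T_eq = [S(1−A)/(4σ)]^(1/4) = [420.6×0.35/(4×5.67×10⁻⁸)]^(1/4) = 159.6 K.
ΔT = T_surf − T_eq = 227 − 159.6.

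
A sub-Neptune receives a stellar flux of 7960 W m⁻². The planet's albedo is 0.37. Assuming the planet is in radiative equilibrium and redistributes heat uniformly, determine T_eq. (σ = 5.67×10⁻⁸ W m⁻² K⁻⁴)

Energy balance: absorbed = emitted ⇒ πR²·S(1−A) = 4πR²·σT_eq⁴, so T_eq⁴ = S(1−A)/(4σ).
T_eq = [7960 × 0.63 / (4 × 5.67×10⁻⁸)]^(1/4) = (2.21×10¹⁰)^(1/4) = 386 K.

T_eq ≈ 386 K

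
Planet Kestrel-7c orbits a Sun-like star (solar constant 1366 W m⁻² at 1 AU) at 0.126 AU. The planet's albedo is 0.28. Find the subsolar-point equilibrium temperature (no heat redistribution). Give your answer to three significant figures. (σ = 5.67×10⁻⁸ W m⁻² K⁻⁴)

Flux at 0.126 AU: S = 1366/0.126² = 8.60×10⁴ W m⁻².
At the subsolar point the surface absorbs S(1−A) and emits σT⁴ per unit area — no factor of 4, since only the local patch is in balance.
T = [8.60×10⁴ × 0.72 / 5.67×10⁻⁸]^(1/4) = (1.09×10¹²)^(1/4) = 1020 K.

T_ss ≈ 1020 K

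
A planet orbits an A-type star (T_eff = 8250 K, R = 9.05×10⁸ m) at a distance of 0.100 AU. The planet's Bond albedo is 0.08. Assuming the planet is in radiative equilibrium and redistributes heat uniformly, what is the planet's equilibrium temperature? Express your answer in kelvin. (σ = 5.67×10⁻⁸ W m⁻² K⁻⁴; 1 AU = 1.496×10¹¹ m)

d = 0.100 AU = 1.50×10¹⁰ m.
L = 4πR_⋆²σT_⋆⁴ = 4π(9.05×10⁸)² × 5.67×10⁻⁸ × (8250)⁴ = 2.70×10²⁷ W.
S = L/(4πd²) = 9.61×10⁵ W m⁻².
Energy balance: absorbed = emitted ⇒ πR²·S(1−A) = 4πR²·σT_eq⁴, so T_eq⁴ = S(1−A)/(4σ).
T_eq = [9.61×10⁵ × 0.92 / (4 × 5.67×10⁻⁸)]^(1/4) = (3.90×10¹²)^(1/4) = 1410 K.

T_eq ≈ 1410 K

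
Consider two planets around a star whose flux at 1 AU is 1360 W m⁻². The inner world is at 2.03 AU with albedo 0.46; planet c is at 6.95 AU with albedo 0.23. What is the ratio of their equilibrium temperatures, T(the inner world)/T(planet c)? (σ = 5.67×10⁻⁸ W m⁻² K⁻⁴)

T₁/T₂ ≈ 1.693

T_eq = [S₀(1−A)/(4σd²)]^(1/4), so T ∝ (1−A)^(1/4) / √d.
T₁ = [1360×0.54/(4×5.67×10⁻⁸×2.03²)]^(1/4) = 167.43 K.
T₂ = [1360×0.77/(4×5.67×10⁻⁸×6.95²)]^(1/4) = 98.88 K.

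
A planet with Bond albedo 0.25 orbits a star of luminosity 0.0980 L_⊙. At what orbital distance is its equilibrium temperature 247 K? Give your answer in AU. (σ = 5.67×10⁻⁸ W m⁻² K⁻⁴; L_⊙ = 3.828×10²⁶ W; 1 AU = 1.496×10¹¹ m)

d ≈ 0.344 AU

L = 0.0980 × 3.828×10²⁶ = 3.75×10²⁵ W.
From T_eq⁴ = L(1−A)/(16πσd²): d = √[L(1−A)/(16πσT_eq⁴)].
d = √[3.75×10²⁵ × 0.75 / (16π × 5.67×10⁻⁸ × (247)⁴)] = 5.15×10¹⁰ m = 0.344 AU.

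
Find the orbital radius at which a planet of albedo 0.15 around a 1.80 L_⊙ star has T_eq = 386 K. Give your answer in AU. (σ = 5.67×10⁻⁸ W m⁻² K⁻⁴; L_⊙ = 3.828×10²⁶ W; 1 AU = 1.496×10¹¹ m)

L = 1.80 × 3.828×10²⁶ = 6.89×10²⁶ W.
From T_eq⁴ = L(1−A)/(16πσd²): d = √[L(1−A)/(16πσT_eq⁴)].
d = √[6.89×10²⁶ × 0.85 / (16π × 5.67×10⁻⁸ × (386)⁴)] = 9.62×10¹⁰ m = 0.643 AU.

d ≈ 0.643 AU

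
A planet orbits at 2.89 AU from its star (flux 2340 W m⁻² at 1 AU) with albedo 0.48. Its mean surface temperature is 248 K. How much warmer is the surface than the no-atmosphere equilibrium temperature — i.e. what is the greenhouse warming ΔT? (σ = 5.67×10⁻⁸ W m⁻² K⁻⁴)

S = 2340/2.89² = 280.2 W m⁻².
T_eq = [S(1−A)/(4σ)]^(1/4) = [280.2×0.52/(4×5.67×10⁻⁸)]^(1/4) = 159.2 K.
ΔT = T_surf − T_eq = 248 − 159.2.

ΔT ≈ 88.8 K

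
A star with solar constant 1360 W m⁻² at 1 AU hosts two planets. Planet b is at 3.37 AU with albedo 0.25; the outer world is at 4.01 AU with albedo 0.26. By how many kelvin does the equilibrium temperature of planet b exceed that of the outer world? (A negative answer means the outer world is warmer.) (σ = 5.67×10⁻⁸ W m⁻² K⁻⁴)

ΔT ≈ 12.2 K

T_eq = [S₀(1−A)/(4σd²)]^(1/4), so T ∝ (1−A)^(1/4) / √d.
T₁ = [1360×0.75/(4×5.67×10⁻⁸×3.37²)]^(1/4) = 141.07 K.
T₂ = [1360×0.74/(4×5.67×10⁻⁸×4.01²)]^(1/4) = 128.89 K.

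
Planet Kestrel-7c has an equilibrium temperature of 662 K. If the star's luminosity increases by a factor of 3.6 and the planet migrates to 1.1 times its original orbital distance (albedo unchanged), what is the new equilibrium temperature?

T_eq ≈ 869 K

T_eq ∝ L^(1/4) · d^(−1/2).
T′ = 662 × 3.6^(1/4) / 1.1^(1/2) = 869 K.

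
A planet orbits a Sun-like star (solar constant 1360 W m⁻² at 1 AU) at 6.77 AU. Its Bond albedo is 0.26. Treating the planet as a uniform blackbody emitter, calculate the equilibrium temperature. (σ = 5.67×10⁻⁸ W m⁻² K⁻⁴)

T_eq ≈ 99.2 K

Flux at 6.77 AU: S = 1360/6.77² = 29.7 W m⁻².
Energy balance: absorbed = emitted ⇒ πR²·S(1−A) = 4πR²·σT_eq⁴, so T_eq⁴ = S(1−A)/(4σ).
T_eq = [29.7 × 0.74 / (4 × 5.67×10⁻⁸)]^(1/4) = (9.68×10⁷)^(1/4) = 99.2 K.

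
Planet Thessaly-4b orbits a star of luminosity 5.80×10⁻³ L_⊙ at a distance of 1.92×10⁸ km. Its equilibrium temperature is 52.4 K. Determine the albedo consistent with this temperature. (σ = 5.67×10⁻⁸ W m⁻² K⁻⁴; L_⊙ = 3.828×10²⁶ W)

A ≈ 0.64

d = 1.92×10⁸ km = 1.92×10¹¹ m.
L = 5.80×10⁻³ × 3.828×10²⁶ = 2.22×10²⁴ W.
Flux: S = L/(4πd²) = 2.22×10²⁴/(4π×(1.92×10¹¹)²) = 4.79 W m⁻².
From T_eq⁴ = S(1−A)/(4σ): 1−A = 4σT_eq⁴/S.
1−A = 4 × 5.67×10⁻⁸ × (52.4)⁴ / 4.79 = 0.357.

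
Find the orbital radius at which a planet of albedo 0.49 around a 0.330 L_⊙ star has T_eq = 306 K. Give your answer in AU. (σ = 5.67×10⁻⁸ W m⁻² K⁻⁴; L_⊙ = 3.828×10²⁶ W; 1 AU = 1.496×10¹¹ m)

L = 0.330 × 3.828×10²⁶ = 1.26×10²⁶ W.
From T_eq⁴ = L(1−A)/(16πσd²): d = √[L(1−A)/(16πσT_eq⁴)].
d = √[1.26×10²⁶ × 0.51 / (16π × 5.67×10⁻⁸ × (306)⁴)] = 5.08×10¹⁰ m = 0.339 AU.

d ≈ 0.339 AU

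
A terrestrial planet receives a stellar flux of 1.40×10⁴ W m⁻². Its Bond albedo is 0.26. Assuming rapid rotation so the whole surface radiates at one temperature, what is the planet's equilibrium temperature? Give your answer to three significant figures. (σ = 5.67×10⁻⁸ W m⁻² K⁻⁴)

T_eq ≈ 462 K

Energy balance: absorbed = emitted ⇒ πR²·S(1−A) = 4πR²·σT_eq⁴, so T_eq⁴ = S(1−A)/(4σ).
T_eq = [1.40×10⁴ × 0.74 / (4 × 5.67×10⁻⁸)]^(1/4) = (4.57×10¹⁰)^(1/4) = 462 K.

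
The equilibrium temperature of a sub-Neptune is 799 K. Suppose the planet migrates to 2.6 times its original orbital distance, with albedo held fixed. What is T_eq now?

T_eq ∝ L^(1/4) · d^(−1/2).
T′ = 799 / 2.6^(1/2) = 496 K.

T_eq ≈ 496 K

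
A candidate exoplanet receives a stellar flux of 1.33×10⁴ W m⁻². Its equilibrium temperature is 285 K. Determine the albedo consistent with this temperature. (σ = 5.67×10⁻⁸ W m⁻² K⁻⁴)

A ≈ 0.89

From T_eq⁴ = S(1−A)/(4σ): 1−A = 4σT_eq⁴/S.
1−A = 4 × 5.67×10⁻⁸ × (285)⁴ / 1.33×10⁴ = 0.113.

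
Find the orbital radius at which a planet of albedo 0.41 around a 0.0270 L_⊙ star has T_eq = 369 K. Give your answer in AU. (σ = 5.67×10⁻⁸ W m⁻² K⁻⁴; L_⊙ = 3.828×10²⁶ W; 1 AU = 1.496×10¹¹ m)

L = 0.0270 × 3.828×10²⁶ = 1.03×10²⁵ W.
From T_eq⁴ = L(1−A)/(16πσd²): d = √[L(1−A)/(16πσT_eq⁴)].
d = √[1.03×10²⁵ × 0.59 / (16π × 5.67×10⁻⁸ × (369)⁴)] = 1.07×10¹⁰ m = 0.0718 AU.

d ≈ 0.0718 AU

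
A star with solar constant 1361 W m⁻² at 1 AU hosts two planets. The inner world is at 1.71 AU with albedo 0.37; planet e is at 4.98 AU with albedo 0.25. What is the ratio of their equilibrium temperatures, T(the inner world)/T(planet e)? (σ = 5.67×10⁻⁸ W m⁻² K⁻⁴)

T_eq = [S₀(1−A)/(4σd²)]^(1/4), so T ∝ (1−A)^(1/4) / √d.
T₁ = [1361×0.63/(4×5.67×10⁻⁸×1.71²)]^(1/4) = 189.62 K.
T₂ = [1361×0.75/(4×5.67×10⁻⁸×4.98²)]^(1/4) = 116.07 K.

T₁/T₂ ≈ 1.634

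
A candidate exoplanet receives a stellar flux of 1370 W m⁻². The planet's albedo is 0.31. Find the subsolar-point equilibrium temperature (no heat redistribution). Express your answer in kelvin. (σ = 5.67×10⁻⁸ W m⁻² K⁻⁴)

At the subsolar point the surface absorbs S(1−A) and emits σT⁴ per unit area — no factor of 4, since only the local patch is in balance.
T = [1370 × 0.69 / 5.67×10⁻⁸]^(1/4) = (1.67×10¹⁰)^(1/4) = 359 K.

T_ss ≈ 359 K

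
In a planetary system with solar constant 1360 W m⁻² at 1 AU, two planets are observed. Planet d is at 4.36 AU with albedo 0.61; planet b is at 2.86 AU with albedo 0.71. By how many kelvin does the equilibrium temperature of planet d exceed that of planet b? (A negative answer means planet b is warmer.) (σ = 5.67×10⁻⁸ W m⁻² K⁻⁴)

T_eq = [S₀(1−A)/(4σd²)]^(1/4), so T ∝ (1−A)^(1/4) / √d.
T₁ = [1360×0.39/(4×5.67×10⁻⁸×4.36²)]^(1/4) = 105.32 K.
T₂ = [1360×0.29/(4×5.67×10⁻⁸×2.86²)]^(1/4) = 120.75 K.

ΔT ≈ -15.4 K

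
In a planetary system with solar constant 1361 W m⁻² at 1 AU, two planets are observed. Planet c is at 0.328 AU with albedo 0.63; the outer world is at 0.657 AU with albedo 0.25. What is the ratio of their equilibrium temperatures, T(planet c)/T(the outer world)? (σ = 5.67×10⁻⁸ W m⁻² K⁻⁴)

T_eq = [S₀(1−A)/(4σd²)]^(1/4), so T ∝ (1−A)^(1/4) / √d.
T₁ = [1361×0.37/(4×5.67×10⁻⁸×0.328²)]^(1/4) = 379.02 K.
T₂ = [1361×0.75/(4×5.67×10⁻⁸×0.657²)]^(1/4) = 319.55 K.

T₁/T₂ ≈ 1.186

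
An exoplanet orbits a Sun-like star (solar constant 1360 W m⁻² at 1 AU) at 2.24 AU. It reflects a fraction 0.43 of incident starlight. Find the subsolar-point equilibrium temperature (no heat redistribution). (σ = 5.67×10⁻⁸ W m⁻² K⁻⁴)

T_ss ≈ 228 K

Flux at 2.24 AU: S = 1360/2.24² = 271 W m⁻².
At the subsolar point the surface absorbs S(1−A) and emits σT⁴ per unit area — no factor of 4, since only the local patch is in balance.
T = [271 × 0.57 / 5.67×10⁻⁸]^(1/4) = (2.72×10⁹)^(1/4) = 228 K.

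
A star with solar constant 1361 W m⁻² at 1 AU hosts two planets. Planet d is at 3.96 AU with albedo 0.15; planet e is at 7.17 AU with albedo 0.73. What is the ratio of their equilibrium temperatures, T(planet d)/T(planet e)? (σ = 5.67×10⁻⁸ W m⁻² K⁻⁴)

T_eq = [S₀(1−A)/(4σd²)]^(1/4), so T ∝ (1−A)^(1/4) / √d.
T₁ = [1361×0.85/(4×5.67×10⁻⁸×3.96²)]^(1/4) = 134.30 K.
T₂ = [1361×0.27/(4×5.67×10⁻⁸×7.17²)]^(1/4) = 74.93 K.

T₁/T₂ ≈ 1.792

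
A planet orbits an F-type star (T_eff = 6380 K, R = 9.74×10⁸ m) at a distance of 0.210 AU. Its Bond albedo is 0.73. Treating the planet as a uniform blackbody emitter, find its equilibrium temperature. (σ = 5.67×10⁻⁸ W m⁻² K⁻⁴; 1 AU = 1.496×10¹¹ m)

d = 0.210 AU = 3.14×10¹⁰ m.
L = 4πR_⋆²σT_⋆⁴ = 4π(9.74×10⁸)² × 5.67×10⁻⁸ × (6380)⁴ = 1.12×10²⁷ W.
S = L/(4πd²) = 9.03×10⁴ W m⁻².
Energy balance: absorbed = emitted ⇒ πR²·S(1−A) = 4πR²·σT_eq⁴, so T_eq⁴ = S(1−A)/(4σ).
T_eq = [9.03×10⁴ × 0.27 / (4 × 5.67×10⁻⁸)]^(1/4) = (1.07×10¹¹)^(1/4) = 573 K.

T_eq ≈ 573 K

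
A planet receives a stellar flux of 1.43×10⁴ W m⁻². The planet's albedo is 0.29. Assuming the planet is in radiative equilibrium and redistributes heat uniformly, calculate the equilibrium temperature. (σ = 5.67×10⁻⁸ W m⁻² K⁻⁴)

Energy balance: absorbed = emitted ⇒ πR²·S(1−A) = 4πR²·σT_eq⁴, so T_eq⁴ = S(1−A)/(4σ).
T_eq = [1.43×10⁴ × 0.71 / (4 × 5.67×10⁻⁸)]^(1/4) = (4.48×10¹⁰)^(1/4) = 460 K.

T_eq ≈ 460 K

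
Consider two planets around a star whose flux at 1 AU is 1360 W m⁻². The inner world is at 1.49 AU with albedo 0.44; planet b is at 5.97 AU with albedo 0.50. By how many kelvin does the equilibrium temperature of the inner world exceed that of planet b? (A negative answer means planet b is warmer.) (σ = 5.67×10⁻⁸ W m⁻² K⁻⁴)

ΔT ≈ 101.4 K

T_eq = [S₀(1−A)/(4σd²)]^(1/4), so T ∝ (1−A)^(1/4) / √d.
T₁ = [1360×0.56/(4×5.67×10⁻⁸×1.49²)]^(1/4) = 197.21 K.
T₂ = [1360×0.50/(4×5.67×10⁻⁸×5.97²)]^(1/4) = 95.77 K.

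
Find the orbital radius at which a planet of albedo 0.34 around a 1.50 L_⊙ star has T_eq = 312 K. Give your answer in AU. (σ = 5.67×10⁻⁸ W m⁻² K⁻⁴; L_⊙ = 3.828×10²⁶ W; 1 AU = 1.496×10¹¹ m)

L = 1.50 × 3.828×10²⁶ = 5.74×10²⁶ W.
From T_eq⁴ = L(1−A)/(16πσd²): d = √[L(1−A)/(16πσT_eq⁴)].
d = √[5.74×10²⁶ × 0.66 / (16π × 5.67×10⁻⁸ × (312)⁴)] = 1.18×10¹¹ m = 0.792 AU.

d ≈ 0.792 AU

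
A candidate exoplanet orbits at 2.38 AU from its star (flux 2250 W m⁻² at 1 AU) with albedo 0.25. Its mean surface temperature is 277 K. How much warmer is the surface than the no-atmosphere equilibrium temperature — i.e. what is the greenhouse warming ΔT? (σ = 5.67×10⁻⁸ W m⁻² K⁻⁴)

S = 2250/2.38² = 397.2 W m⁻².
T_eq = [S(1−A)/(4σ)]^(1/4) = [397.2×0.75/(4×5.67×10⁻⁸)]^(1/4) = 190.4 K.
ΔT = T_surf − T_eq = 277 − 190.4.

ΔT ≈ 86.6 K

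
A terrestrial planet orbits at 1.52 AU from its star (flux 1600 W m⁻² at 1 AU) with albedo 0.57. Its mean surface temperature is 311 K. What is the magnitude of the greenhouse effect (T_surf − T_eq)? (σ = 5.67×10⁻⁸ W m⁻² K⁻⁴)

S = 1600/1.52² = 692.5 W m⁻².
T_eq = [S(1−A)/(4σ)]^(1/4) = [692.5×0.43/(4×5.67×10⁻⁸)]^(1/4) = 190.4 K.
ΔT = T_surf − T_eq = 311 − 190.4.

ΔT ≈ 120.6 K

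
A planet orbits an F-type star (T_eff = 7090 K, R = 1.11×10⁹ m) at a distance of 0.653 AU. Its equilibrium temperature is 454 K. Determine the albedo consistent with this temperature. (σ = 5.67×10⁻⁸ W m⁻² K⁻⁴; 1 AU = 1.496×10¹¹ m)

d = 0.653 AU = 9.77×10¹⁰ m.
L = 4πR_⋆²σT_⋆⁴ = 4π(1.11×10⁹)² × 5.67×10⁻⁸ × (7090)⁴ = 2.22×10²⁷ W.
S = L/(4πd²) = 1.85×10⁴ W m⁻².
From T_eq⁴ = S(1−A)/(4σ): 1−A = 4σT_eq⁴/S.
1−A = 4 × 5.67×10⁻⁸ × (454)⁴ / 1.85×10⁴ = 0.521.

A ≈ 0.48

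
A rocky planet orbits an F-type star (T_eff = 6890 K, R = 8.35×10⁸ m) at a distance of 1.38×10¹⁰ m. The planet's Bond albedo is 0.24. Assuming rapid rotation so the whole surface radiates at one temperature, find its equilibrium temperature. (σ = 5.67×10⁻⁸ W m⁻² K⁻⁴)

L = 4πR_⋆²σT_⋆⁴ = 4π(8.35×10⁸)² × 5.67×10⁻⁸ × (6890)⁴ = 1.12×10²⁷ W.
S = L/(4πd²) = 4.68×10⁵ W m⁻².
Energy balance: absorbed = emitted ⇒ πR²·S(1−A) = 4πR²·σT_eq⁴, so T_eq⁴ = S(1−A)/(4σ).
T_eq = [4.68×10⁵ × 0.76 / (4 × 5.67×10⁻⁸)]^(1/4) = (1.57×10¹²)^(1/4) = 1120 K.

T_eq ≈ 1120 K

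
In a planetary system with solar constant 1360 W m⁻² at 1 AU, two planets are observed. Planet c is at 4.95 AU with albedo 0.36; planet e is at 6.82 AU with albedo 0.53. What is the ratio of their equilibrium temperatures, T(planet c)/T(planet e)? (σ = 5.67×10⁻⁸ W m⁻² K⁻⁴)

T₁/T₂ ≈ 1.268

T_eq = [S₀(1−A)/(4σd²)]^(1/4), so T ∝ (1−A)^(1/4) / √d.
T₁ = [1360×0.64/(4×5.67×10⁻⁸×4.95²)]^(1/4) = 111.87 K.
T₂ = [1360×0.47/(4×5.67×10⁻⁸×6.82²)]^(1/4) = 88.23 K.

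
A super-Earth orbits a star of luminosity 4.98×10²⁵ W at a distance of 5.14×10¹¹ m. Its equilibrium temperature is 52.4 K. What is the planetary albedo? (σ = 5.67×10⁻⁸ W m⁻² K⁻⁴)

A ≈ 0.89

Flux: S = L/(4πd²) = 4.98×10²⁵/(4π×(5.14×10¹¹)²) = 15.0 W m⁻².
From T_eq⁴ = S(1−A)/(4σ): 1−A = 4σT_eq⁴/S.
1−A = 4 × 5.67×10⁻⁸ × (52.4)⁴ / 15.0 = 0.114.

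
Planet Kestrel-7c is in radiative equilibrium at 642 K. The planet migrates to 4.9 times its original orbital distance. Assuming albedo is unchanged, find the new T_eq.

T_eq ≈ 290 K

T_eq ∝ L^(1/4) · d^(−1/2).
T′ = 642 / 4.9^(1/2) = 290 K.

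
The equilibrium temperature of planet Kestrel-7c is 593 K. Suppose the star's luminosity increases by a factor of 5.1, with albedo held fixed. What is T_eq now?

T_eq ∝ L^(1/4) · d^(−1/2).
T′ = 593 × 5.1^(1/4) = 891 K.

T_eq ≈ 891 K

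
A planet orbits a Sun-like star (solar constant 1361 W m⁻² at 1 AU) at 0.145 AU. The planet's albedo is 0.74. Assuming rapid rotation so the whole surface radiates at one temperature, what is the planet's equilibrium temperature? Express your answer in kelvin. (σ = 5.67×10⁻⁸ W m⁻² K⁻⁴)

T_eq ≈ 522 K

Flux at 0.145 AU: S = 1361/0.145² = 6.47×10⁴ W m⁻².
Energy balance: absorbed = emitted ⇒ πR²·S(1−A) = 4πR²·σT_eq⁴, so T_eq⁴ = S(1−A)/(4σ).
T_eq = [6.47×10⁴ × 0.26 / (4 × 5.67×10⁻⁸)]^(1/4) = (7.42×10¹⁰)^(1/4) = 522 K.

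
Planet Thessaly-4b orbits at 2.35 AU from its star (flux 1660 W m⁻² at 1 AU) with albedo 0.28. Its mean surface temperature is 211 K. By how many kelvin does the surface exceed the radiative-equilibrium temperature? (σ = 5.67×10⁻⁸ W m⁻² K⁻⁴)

ΔT ≈ 35.2 K

S = 1660/2.35² = 300.6 W m⁻².
T_eq = [S(1−A)/(4σ)]^(1/4) = [300.6×0.72/(4×5.67×10⁻⁸)]^(1/4) = 175.8 K.
ΔT = T_surf − T_eq = 211 − 175.8.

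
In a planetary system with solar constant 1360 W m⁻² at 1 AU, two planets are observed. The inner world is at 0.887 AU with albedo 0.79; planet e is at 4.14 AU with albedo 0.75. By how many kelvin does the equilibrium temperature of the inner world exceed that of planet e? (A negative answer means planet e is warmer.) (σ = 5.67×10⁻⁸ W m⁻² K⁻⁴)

ΔT ≈ 103.3 K

T_eq = [S₀(1−A)/(4σd²)]^(1/4), so T ∝ (1−A)^(1/4) / √d.
T₁ = [1360×0.21/(4×5.67×10⁻⁸×0.887²)]^(1/4) = 200.02 K.
T₂ = [1360×0.25/(4×5.67×10⁻⁸×4.14²)]^(1/4) = 96.71 K.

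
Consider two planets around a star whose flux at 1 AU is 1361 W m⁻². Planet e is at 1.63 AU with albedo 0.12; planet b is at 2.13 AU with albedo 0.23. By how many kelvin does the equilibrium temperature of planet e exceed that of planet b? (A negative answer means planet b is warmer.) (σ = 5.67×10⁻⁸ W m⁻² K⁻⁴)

T_eq = [S₀(1−A)/(4σd²)]^(1/4), so T ∝ (1−A)^(1/4) / √d.
T₁ = [1361×0.88/(4×5.67×10⁻⁸×1.63²)]^(1/4) = 211.14 K.
T₂ = [1361×0.77/(4×5.67×10⁻⁸×2.13²)]^(1/4) = 178.64 K.

ΔT ≈ 32.5 K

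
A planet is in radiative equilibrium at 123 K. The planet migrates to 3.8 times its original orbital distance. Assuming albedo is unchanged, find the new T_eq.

T_eq ≈ 63.1 K

T_eq ∝ L^(1/4) · d^(−1/2).
T′ = 123 / 3.8^(1/2) = 63.1 K.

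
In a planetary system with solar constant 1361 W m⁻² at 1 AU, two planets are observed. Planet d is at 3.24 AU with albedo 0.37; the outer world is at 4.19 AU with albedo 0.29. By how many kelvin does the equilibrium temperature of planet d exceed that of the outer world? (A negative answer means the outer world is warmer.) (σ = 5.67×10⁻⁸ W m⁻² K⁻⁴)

T_eq = [S₀(1−A)/(4σd²)]^(1/4), so T ∝ (1−A)^(1/4) / √d.
T₁ = [1361×0.63/(4×5.67×10⁻⁸×3.24²)]^(1/4) = 137.76 K.
T₂ = [1361×0.71/(4×5.67×10⁻⁸×4.19²)]^(1/4) = 124.81 K.

ΔT ≈ 12.9 K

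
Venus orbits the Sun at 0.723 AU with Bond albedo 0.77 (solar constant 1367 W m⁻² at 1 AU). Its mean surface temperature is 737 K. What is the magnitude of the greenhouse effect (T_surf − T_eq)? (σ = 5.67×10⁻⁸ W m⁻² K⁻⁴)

S = 1367/0.723² = 2615 W m⁻².
T_eq = [S(1−A)/(4σ)]^(1/4) = [2615×0.23/(4×5.67×10⁻⁸)]^(1/4) = 226.9 K.
ΔT = T_surf − T_eq = 737 − 226.9.

ΔT ≈ 510.1 K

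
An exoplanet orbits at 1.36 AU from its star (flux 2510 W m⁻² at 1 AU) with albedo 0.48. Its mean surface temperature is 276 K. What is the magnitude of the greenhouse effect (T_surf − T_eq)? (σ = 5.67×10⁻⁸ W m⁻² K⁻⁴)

S = 2510/1.36² = 1357 W m⁻².
T_eq = [S(1−A)/(4σ)]^(1/4) = [1357×0.52/(4×5.67×10⁻⁸)]^(1/4) = 236.2 K.
ΔT = T_surf − T_eq = 276 − 236.2.

ΔT ≈ 39.8 K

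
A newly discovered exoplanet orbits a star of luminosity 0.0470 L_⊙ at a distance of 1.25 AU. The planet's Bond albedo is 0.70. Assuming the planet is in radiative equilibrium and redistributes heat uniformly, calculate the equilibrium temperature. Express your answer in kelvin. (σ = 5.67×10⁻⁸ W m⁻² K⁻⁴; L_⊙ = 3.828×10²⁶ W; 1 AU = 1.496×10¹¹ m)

d = 1.25 AU = 1.87×10¹¹ m.
L = 0.0470 × 3.828×10²⁶ = 1.80×10²⁵ W.
Flux: S = L/(4πd²) = 1.80×10²⁵/(4π×(1.87×10¹¹)²) = 40.9 W m⁻².
Energy balance: absorbed = emitted ⇒ πR²·S(1−A) = 4πR²·σT_eq⁴, so T_eq⁴ = S(1−A)/(4σ).
T_eq = [40.9 × 0.30 / (4 × 5.67×10⁻⁸)]^(1/4) = (5.42×10⁷)^(1/4) = 85.8 K.

T_eq ≈ 85.8 K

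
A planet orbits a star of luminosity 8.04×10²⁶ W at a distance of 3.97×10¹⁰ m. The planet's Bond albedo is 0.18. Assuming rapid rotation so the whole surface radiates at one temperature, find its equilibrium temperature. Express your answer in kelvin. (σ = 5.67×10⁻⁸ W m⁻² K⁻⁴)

T_eq ≈ 619 K

Flux: S = L/(4πd²) = 8.04×10²⁶/(4π×(3.97×10¹⁰)²) = 4.06×10⁴ W m⁻².
Energy balance: absorbed = emitted ⇒ πR²·S(1−A) = 4πR²·σT_eq⁴, so T_eq⁴ = S(1−A)/(4σ).
T_eq = [4.06×10⁴ × 0.82 / (4 × 5.67×10⁻⁸)]^(1/4) = (1.47×10¹¹)^(1/4) = 619 K.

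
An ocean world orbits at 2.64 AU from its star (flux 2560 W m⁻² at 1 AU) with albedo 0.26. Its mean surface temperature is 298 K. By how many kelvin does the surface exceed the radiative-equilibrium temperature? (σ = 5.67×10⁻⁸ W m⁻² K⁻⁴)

S = 2560/2.64² = 367.3 W m⁻².
T_eq = [S(1−A)/(4σ)]^(1/4) = [367.3×0.74/(4×5.67×10⁻⁸)]^(1/4) = 186.1 K.
ΔT = T_surf − T_eq = 298 − 186.1.

ΔT ≈ 111.9 K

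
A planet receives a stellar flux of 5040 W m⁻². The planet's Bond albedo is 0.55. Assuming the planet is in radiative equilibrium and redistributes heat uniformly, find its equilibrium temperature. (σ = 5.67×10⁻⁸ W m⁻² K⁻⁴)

T_eq ≈ 316 K

Energy balance: absorbed = emitted ⇒ πR²·S(1−A) = 4πR²·σT_eq⁴, so T_eq⁴ = S(1−A)/(4σ).
T_eq = [5040 × 0.45 / (4 × 5.67×10⁻⁸)]^(1/4) = (1.00×10¹⁰)^(1/4) = 316 K.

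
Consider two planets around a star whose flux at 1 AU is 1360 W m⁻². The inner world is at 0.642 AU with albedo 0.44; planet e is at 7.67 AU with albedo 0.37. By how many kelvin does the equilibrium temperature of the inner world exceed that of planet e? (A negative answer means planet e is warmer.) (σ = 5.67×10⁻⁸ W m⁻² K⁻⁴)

T_eq = [S₀(1−A)/(4σd²)]^(1/4), so T ∝ (1−A)^(1/4) / √d.
T₁ = [1360×0.56/(4×5.67×10⁻⁸×0.642²)]^(1/4) = 300.44 K.
T₂ = [1360×0.63/(4×5.67×10⁻⁸×7.67²)]^(1/4) = 89.52 K.

ΔT ≈ 210.9 K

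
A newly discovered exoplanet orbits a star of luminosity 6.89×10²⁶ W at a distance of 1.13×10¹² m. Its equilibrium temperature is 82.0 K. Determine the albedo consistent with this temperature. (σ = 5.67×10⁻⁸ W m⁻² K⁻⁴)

A ≈ 0.76

Flux: S = L/(4πd²) = 6.89×10²⁶/(4π×(1.13×10¹²)²) = 42.9 W m⁻².
From T_eq⁴ = S(1−A)/(4σ): 1−A = 4σT_eq⁴/S.
1−A = 4 × 5.67×10⁻⁸ × (82.0)⁴ / 42.9 = 0.239.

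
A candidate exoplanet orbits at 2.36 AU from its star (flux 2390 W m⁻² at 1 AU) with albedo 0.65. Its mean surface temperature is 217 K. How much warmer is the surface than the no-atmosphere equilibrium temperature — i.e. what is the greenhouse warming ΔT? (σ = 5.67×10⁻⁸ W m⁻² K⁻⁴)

S = 2390/2.36² = 429.1 W m⁻².
T_eq = [S(1−A)/(4σ)]^(1/4) = [429.1×0.35/(4×5.67×10⁻⁸)]^(1/4) = 160.4 K.
ΔT = T_surf − T_eq = 217 − 160.4.

ΔT ≈ 56.6 K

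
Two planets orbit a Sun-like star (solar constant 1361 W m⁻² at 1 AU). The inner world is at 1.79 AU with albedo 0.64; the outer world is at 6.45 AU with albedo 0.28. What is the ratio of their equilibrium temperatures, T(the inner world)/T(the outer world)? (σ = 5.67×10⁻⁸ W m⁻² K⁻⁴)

T₁/T₂ ≈ 1.596

T_eq = [S₀(1−A)/(4σd²)]^(1/4), so T ∝ (1−A)^(1/4) / √d.
T₁ = [1361×0.36/(4×5.67×10⁻⁸×1.79²)]^(1/4) = 161.14 K.
T₂ = [1361×0.72/(4×5.67×10⁻⁸×6.45²)]^(1/4) = 100.95 K.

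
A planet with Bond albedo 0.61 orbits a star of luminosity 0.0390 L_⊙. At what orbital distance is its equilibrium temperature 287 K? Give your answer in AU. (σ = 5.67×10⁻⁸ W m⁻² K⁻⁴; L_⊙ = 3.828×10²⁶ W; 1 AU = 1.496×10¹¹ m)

d ≈ 0.116 AU

L = 0.0390 × 3.828×10²⁶ = 1.49×10²⁵ W.
From T_eq⁴ = L(1−A)/(16πσd²): d = √[L(1−A)/(16πσT_eq⁴)].
d = √[1.49×10²⁵ × 0.39 / (16π × 5.67×10⁻⁸ × (287)⁴)] = 1.74×10¹⁰ m = 0.116 AU.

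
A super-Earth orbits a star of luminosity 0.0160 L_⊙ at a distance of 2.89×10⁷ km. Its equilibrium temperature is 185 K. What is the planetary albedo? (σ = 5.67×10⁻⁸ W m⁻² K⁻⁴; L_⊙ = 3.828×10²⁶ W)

A ≈ 0.54

d = 2.89×10⁷ km = 2.89×10¹⁰ m.
L = 0.0160 × 3.828×10²⁶ = 6.12×10²⁴ W.
Flux: S = L/(4πd²) = 6.12×10²⁴/(4π×(2.89×10¹⁰)²) = 584 W m⁻².
From T_eq⁴ = S(1−A)/(4σ): 1−A = 4σT_eq⁴/S.
1−A = 4 × 5.67×10⁻⁸ × (185)⁴ / 584 = 0.455.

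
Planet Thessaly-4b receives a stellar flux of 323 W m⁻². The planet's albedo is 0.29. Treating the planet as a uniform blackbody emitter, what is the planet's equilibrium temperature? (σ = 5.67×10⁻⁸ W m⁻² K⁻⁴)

T_eq ≈ 178 K

Energy balance: absorbed = emitted ⇒ πR²·S(1−A) = 4πR²·σT_eq⁴, so T_eq⁴ = S(1−A)/(4σ).
T_eq = [323 × 0.71 / (4 × 5.67×10⁻⁸)]^(1/4) = (1.01×10⁹)^(1/4) = 178 K.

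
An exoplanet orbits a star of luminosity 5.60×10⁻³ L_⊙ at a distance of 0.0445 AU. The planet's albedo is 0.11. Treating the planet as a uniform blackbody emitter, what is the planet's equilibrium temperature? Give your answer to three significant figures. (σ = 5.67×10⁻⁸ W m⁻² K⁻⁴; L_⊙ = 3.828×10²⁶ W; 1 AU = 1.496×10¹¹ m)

d = 0.0445 AU = 6.66×10⁹ m.
L = 5.60×10⁻³ × 3.828×10²⁶ = 2.14×10²⁴ W.
Flux: S = L/(4πd²) = 2.14×10²⁴/(4π×(6.66×10⁹)²) = 3850 W m⁻².
Energy balance: absorbed = emitted ⇒ πR²·S(1−A) = 4πR²·σT_eq⁴, so T_eq⁴ = S(1−A)/(4σ).
T_eq = [3850 × 0.89 / (4 × 5.67×10⁻⁸)]^(1/4) = (1.51×10¹⁰)^(1/4) = 351 K.

T_eq ≈ 351 K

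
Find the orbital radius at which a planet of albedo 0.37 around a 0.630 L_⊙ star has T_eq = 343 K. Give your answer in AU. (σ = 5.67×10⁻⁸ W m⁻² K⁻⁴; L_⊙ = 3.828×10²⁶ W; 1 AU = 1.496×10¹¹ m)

L = 0.630 × 3.828×10²⁶ = 2.41×10²⁶ W.
From T_eq⁴ = L(1−A)/(16πσd²): d = √[L(1−A)/(16πσT_eq⁴)].
d = √[2.41×10²⁶ × 0.63 / (16π × 5.67×10⁻⁸ × (343)⁴)] = 6.21×10¹⁰ m = 0.415 AU.

d ≈ 0.415 AU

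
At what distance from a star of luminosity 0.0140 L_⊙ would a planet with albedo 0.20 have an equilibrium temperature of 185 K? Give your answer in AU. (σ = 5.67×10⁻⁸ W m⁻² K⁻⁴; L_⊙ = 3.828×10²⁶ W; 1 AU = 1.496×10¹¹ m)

d ≈ 0.240 AU

L = 0.0140 × 3.828×10²⁶ = 5.36×10²⁴ W.
From T_eq⁴ = L(1−A)/(16πσd²): d = √[L(1−A)/(16πσT_eq⁴)].
d = √[5.36×10²⁴ × 0.80 / (16π × 5.67×10⁻⁸ × (185)⁴)] = 3.58×10¹⁰ m = 0.240 AU.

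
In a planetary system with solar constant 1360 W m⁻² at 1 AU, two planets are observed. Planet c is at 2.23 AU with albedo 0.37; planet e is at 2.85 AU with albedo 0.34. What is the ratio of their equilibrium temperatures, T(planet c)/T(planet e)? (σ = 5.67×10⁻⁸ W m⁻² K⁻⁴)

T_eq = [S₀(1−A)/(4σd²)]^(1/4), so T ∝ (1−A)^(1/4) / √d.
T₁ = [1360×0.63/(4×5.67×10⁻⁸×2.23²)]^(1/4) = 166.02 K.
T₂ = [1360×0.66/(4×5.67×10⁻⁸×2.85²)]^(1/4) = 148.57 K.

T₁/T₂ ≈ 1.117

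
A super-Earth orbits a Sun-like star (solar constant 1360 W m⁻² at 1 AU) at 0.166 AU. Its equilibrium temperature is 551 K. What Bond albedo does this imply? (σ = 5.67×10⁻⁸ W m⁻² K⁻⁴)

A ≈ 0.58

Flux at 0.166 AU: S = 1360/0.166² = 4.94×10⁴ W m⁻².
From T_eq⁴ = S(1−A)/(4σ): 1−A = 4σT_eq⁴/S.
1−A = 4 × 5.67×10⁻⁸ × (551)⁴ / 4.94×10⁴ = 0.424.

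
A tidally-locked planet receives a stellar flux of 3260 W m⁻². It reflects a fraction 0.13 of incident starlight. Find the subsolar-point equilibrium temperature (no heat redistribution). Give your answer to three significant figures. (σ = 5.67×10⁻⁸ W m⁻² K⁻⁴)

At the subsolar point the surface absorbs S(1−A) and emits σT⁴ per unit area — no factor of 4, since only the local patch is in balance.
T = [3260 × 0.87 / 5.67×10⁻⁸]^(1/4) = (5.00×10¹⁰)^(1/4) = 473 K.

T_ss ≈ 473 K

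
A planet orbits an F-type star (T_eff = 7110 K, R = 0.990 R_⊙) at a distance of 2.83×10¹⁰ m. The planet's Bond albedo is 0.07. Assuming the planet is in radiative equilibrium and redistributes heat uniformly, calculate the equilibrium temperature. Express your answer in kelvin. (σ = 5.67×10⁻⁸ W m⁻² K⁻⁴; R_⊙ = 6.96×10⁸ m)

R_⋆ = 0.990 × 6.96×10⁸ = 6.89×10⁸ m.
L = 4πR_⋆²σT_⋆⁴ = 4π(6.89×10⁸)² × 5.67×10⁻⁸ × (7110)⁴ = 8.64×10²⁶ W.
S = L/(4πd²) = 8.59×10⁴ W m⁻².
Energy balance: absorbed = emitted ⇒ πR²·S(1−A) = 4πR²·σT_eq⁴, so T_eq⁴ = S(1−A)/(4σ).
T_eq = [8.59×10⁴ × 0.93 / (4 × 5.67×10⁻⁸)]^(1/4) = (3.52×10¹¹)^(1/4) = 770 K.

T_eq ≈ 770 K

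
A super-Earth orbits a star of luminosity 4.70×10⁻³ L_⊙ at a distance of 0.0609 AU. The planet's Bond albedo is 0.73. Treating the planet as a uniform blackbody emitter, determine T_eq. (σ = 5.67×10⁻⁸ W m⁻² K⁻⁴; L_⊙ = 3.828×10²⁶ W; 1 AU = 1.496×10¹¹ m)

d = 0.0609 AU = 9.11×10⁹ m.
L = 4.70×10⁻³ × 3.828×10²⁶ = 1.80×10²⁴ W.
Flux: S = L/(4πd²) = 1.80×10²⁴/(4π×(9.11×10⁹)²) = 1720 W m⁻².
Energy balance: absorbed = emitted ⇒ πR²·S(1−A) = 4πR²·σT_eq⁴, so T_eq⁴ = S(1−A)/(4σ).
T_eq = [1720 × 0.27 / (4 × 5.67×10⁻⁸)]^(1/4) = (2.05×10⁹)^(1/4) = 213 K.

T_eq ≈ 213 K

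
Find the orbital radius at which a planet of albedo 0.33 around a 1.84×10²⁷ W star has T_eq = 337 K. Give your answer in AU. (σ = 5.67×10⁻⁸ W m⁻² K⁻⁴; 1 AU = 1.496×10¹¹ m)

From T_eq⁴ = L(1−A)/(16πσd²): d = √[L(1−A)/(16πσT_eq⁴)].
d = √[1.84×10²⁷ × 0.67 / (16π × 5.67×10⁻⁸ × (337)⁴)] = 1.83×10¹¹ m = 1.22 AU.

d ≈ 1.22 AU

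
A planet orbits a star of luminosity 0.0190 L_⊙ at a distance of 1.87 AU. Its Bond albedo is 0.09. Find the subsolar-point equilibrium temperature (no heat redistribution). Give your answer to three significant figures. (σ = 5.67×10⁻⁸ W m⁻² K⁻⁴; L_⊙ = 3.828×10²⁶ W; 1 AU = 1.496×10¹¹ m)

T_ss ≈ 104 K

d = 1.87 AU = 2.80×10¹¹ m.
L = 0.0190 × 3.828×10²⁶ = 7.27×10²⁴ W.
Flux: S = L/(4πd²) = 7.27×10²⁴/(4π×(2.80×10¹¹)²) = 7.40 W m⁻².
At the subsolar point the surface absorbs S(1−A) and emits σT⁴ per unit area — no factor of 4, since only the local patch is in balance.
T = [7.40 × 0.91 / 5.67×10⁻⁸]^(1/4) = (1.19×10⁸)^(1/4) = 104 K.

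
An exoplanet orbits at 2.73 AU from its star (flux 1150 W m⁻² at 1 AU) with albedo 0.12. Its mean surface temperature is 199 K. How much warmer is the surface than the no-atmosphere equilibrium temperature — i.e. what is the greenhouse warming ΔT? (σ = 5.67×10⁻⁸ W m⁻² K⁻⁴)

S = 1150/2.73² = 154.3 W m⁻².
T_eq = [S(1−A)/(4σ)]^(1/4) = [154.3×0.88/(4×5.67×10⁻⁸)]^(1/4) = 156.4 K.
ΔT = T_surf − T_eq = 199 − 156.4.

ΔT ≈ 42.6 K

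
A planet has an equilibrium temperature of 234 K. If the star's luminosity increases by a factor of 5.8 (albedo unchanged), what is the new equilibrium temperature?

T_eq ≈ 363 K

T_eq ∝ L^(1/4) · d^(−1/2).
T′ = 234 × 5.8^(1/4) = 363 K.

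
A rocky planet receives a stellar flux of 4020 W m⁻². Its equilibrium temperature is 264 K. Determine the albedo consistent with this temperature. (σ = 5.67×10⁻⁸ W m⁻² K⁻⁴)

A ≈ 0.73

From T_eq⁴ = S(1−A)/(4σ): 1−A = 4σT_eq⁴/S.
1−A = 4 × 5.67×10⁻⁸ × (264)⁴ / 4020 = 0.274.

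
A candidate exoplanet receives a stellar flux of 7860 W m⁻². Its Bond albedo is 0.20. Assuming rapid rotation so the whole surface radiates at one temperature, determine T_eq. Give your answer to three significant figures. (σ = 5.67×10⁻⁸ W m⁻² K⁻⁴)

Energy balance: absorbed = emitted ⇒ πR²·S(1−A) = 4πR²·σT_eq⁴, so T_eq⁴ = S(1−A)/(4σ).
T_eq = [7860 × 0.80 / (4 × 5.67×10⁻⁸)]^(1/4) = (2.77×10¹⁰)^(1/4) = 408 K.

T_eq ≈ 408 K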